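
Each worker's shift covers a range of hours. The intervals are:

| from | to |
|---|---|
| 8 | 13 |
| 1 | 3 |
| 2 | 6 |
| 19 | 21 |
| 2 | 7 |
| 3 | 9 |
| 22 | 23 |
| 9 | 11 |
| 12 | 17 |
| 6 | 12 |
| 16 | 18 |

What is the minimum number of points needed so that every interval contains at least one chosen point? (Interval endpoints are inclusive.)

5

Sort by right endpoint; whenever an interval is uncovered, place a point at its right end.
By right end: [1,3]  [2,6]  [2,7]  [3,9]  [9,11]  [6,12]  [8,13]  [12,17]  [16,18]  [19,21]  [22,23]
[1,3] uncovered → point at 3; [9,11] uncovered → point at 11; [12,17] uncovered → point at 17; [19,21] uncovered → point at 21; [22,23] uncovered → point at 23.
Points: 3, 11, 17, 21, 23 (5 total).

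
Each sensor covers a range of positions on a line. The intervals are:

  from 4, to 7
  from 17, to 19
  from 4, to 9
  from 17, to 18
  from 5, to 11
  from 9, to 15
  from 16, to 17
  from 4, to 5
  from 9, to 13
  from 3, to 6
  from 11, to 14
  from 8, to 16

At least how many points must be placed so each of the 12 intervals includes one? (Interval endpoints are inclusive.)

3

Sorted: [4,5] [3,6] [4,7] [4,9] [5,11] [9,13] [11,14] [9,15] [8,16] [16,17] [17,18] [17,19]
{[4,5],[3,6],[4,7],[4,9],[5,11]} hit by 5; {[9,13],[11,14],[9,15],[8,16]} hit by 13; {[16,17],[17,18],[17,19]} hit by 17.
Points: 5, 13, 17 (3 total).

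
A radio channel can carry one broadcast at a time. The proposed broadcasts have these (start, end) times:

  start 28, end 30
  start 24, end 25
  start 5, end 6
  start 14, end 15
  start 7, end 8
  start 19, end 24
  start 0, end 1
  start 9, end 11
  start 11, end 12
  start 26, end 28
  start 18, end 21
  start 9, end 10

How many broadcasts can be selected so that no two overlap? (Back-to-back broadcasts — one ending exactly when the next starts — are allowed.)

10

Sort by end time and greedily take each interval whose start is ≥ the last chosen end.
Sorted by end: (0,1)  (5,6)  (7,8)  (9,10)  (9,11)  (11,12)  (14,15)  (18,21)  (19,24)  (24,25)  (26,28)  (28,30)
take (0,1); take (5,6); take (7,8); take (9,10); skip (9,11); take (11,12); take (14,15); take (18,21); take (24,25); take (26,28); take (28,30).
Selected 10 broadcasts.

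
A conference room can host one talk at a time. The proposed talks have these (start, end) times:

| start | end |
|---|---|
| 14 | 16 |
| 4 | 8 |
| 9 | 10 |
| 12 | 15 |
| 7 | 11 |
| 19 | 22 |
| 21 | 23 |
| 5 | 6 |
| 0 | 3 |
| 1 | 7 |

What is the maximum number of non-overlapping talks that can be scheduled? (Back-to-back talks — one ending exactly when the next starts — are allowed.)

Sort by end time and greedily take each interval whose start is ≥ the last chosen end.
By end time: (0,3), (5,6), (1,7), (4,8), (9,10), (7,11), (12,15), (14,16), (19,22), (21,23).
Pick (0,3); next start ≥ 3 → (5,6); next start ≥ 6 → (9,10); next start ≥ 10 → (12,15); next start ≥ 15 → (19,22).
Selected 5 talks.

5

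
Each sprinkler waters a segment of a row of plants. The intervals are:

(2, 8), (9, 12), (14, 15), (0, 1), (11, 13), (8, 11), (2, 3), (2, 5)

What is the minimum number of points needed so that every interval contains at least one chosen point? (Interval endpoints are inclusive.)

4

By right end: [0,1]  [2,3]  [2,5]  [2,8]  [8,11]  [9,12]  [11,13]  [14,15]
[0,1] uncovered → point at 1; [2,3] uncovered → point at 3; [8,11] uncovered → point at 11; [14,15] uncovered → point at 15.
Points: 1, 3, 11, 15 (4 total).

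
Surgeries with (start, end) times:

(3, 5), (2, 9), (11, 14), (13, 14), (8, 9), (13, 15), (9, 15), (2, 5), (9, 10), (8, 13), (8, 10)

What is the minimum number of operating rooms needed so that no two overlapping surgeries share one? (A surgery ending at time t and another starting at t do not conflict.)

Count concurrent intervals with a sweep; the peak is the room count.
starts: [2, 2, 3, 8, 8, 8, 9, 9, 11, 13, 13]
ends:   [5, 5, 9, 9, 10, 10, 13, 14, 14, 15, 15]
s2→1 s2→2 s3→3 e5→2 e5→1 s8→2 s8→3 s8→4  — peak 4.

4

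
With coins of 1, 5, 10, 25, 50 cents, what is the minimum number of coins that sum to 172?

Use the largest denomination that fits, subtract, and repeat.
172 − 3×50→22 − 2×10→2 − 2×1→0
Total coins = 3 + 2 + 2 = 7

7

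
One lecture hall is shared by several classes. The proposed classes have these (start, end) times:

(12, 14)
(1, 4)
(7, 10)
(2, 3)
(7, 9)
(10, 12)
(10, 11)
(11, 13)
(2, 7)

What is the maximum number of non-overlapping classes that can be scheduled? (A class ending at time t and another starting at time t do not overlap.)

4

Sorted by end: (2,3)  (1,4)  (2,7)  (7,9)  (7,10)  (10,11)  (10,12)  (11,13)  (12,14)
take (2,3); take (7,9); take (10,11); take (11,13).
Selected 4 classes.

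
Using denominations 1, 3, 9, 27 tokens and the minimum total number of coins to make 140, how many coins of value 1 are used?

Use the largest denomination that fits, subtract, and repeat.
140 = 5×27 + 1×3 + 2×1
Count of 1: 2

2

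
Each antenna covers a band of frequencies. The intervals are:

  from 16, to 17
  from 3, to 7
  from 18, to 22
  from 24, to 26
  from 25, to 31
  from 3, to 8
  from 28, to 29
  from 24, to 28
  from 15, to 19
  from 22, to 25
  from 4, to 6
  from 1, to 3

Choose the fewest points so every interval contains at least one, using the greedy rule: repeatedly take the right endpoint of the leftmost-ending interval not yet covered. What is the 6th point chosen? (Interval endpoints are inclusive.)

29

Process intervals by earliest right end; each time one isn't hit yet, stab at its right endpoint.
By right end: [1,3]  [4,6]  [3,7]  [3,8]  [16,17]  [15,19]  [18,22]  [22,25]  [24,26]  [24,28]  [28,29]  [25,31]
[1,3] uncovered → point at 3; [4,6] uncovered → point at 6; [16,17] uncovered → point at 17; [18,22] uncovered → point at 22; [24,26] uncovered → point at 26; [28,29] uncovered → point at 29.
Points: 3, 6, 17, 22, 26, 29 (6 total).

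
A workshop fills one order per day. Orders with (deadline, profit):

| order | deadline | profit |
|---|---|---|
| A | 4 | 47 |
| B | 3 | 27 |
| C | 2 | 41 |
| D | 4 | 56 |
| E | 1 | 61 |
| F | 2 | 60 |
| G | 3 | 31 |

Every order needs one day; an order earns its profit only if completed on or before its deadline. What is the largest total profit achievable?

224

By profit: E(d1,61), F(d2,60), D(d4,56), A(d4,47), C(d2,41), G(d3,31), B(d3,27)
E→slot 1; F→slot 2; D→slot 4; A→slot 3; C skipped; G skipped; B skipped.
Profit = 61 + 60 + 47 + 56 = 224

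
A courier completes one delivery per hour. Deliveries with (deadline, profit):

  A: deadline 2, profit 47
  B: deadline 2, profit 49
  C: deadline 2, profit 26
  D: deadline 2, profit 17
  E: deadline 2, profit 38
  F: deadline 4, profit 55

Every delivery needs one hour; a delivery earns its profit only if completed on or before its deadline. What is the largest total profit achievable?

Profit order: F=55 B=49 A=47 E=38 C=26 D=17
Assign: F→slot 4, B→slot 2, A→slot 1, E skipped, C skipped, D skipped.
Slots: [1:A] [2:B] [4:F]
Profit = 47 + 49 + 55 = 151

151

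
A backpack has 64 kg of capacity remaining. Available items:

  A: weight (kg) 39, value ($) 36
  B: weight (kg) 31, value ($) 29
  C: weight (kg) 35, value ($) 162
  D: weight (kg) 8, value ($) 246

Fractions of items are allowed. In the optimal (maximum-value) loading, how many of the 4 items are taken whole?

Sort by value per unit weight and fill in that order.
Order: D (246/8=30.75) > C (162/35=4.63) > B (29/31=0.94) > A (36/39=0.92)
Fill: take D (8 @ 246) → take C (35 @ 162) → take 21/31 of B → 19.65; 64/64 used.
2 item(s) taken whole; one partial (take 21/31 of B).

2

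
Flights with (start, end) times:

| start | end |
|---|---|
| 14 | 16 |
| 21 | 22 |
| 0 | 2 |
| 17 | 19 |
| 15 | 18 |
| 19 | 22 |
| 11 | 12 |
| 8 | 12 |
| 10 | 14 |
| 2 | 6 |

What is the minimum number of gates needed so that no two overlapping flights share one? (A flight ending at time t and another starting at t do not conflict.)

3

starts: [0, 2, 8, 10, 11, 14, 15, 17, 19, 21]
ends:   [2, 6, 12, 12, 14, 16, 18, 19, 22, 22]
s0→1 e2→0 s2→1 e6→0 s8→1 s10→2 s11→3  — peak 3.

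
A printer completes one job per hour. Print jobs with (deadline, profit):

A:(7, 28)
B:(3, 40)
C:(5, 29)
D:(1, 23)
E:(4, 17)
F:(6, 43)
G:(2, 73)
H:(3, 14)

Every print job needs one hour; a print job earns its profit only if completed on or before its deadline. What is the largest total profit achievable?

253

By profit: G(d2,73), F(d6,43), B(d3,40), C(d5,29), A(d7,28), D(d1,23), E(d4,17), H(d3,14)
G→slot 2; F→slot 6; B→slot 3; C→slot 5; A→slot 7; D→slot 1; E→slot 4; H skipped.
Profit = 23 + 73 + 40 + 17 + 29 + 43 + 28 = 253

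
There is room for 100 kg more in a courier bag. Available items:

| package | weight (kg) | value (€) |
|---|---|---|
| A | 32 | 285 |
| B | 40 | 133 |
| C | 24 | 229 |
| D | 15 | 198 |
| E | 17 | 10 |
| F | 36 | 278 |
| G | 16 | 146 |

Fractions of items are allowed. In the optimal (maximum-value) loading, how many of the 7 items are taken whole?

Order: D (198/15=13.20) > C (229/24=9.54) > G (146/16=9.12) > A (285/32=8.91) > F (278/36=7.72) > B (133/40=3.33) > E (10/17=0.59)
Fill: take D (15 @ 198) → take C (24 @ 229) → take G (16 @ 146) → take A (32 @ 285) → take 13/36 of F → 100.39; 100/100 used.
4 item(s) taken whole; one partial (take 13/36 of F).

4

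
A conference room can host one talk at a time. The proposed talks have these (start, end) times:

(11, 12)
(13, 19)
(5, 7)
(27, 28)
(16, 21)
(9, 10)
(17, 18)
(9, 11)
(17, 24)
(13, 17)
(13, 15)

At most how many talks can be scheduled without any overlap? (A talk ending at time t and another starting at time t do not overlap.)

Sorted by end: (5,7)  (9,10)  (9,11)  (11,12)  (13,15)  (13,17)  (17,18)  (13,19)  (16,21)  (17,24)  (27,28)
take (5,7); take (9,10); skip (9,11); take (11,12); take (13,15); skip (13,17); take (17,18); skip (16,21); take (27,28).
Selected 6 talks.

6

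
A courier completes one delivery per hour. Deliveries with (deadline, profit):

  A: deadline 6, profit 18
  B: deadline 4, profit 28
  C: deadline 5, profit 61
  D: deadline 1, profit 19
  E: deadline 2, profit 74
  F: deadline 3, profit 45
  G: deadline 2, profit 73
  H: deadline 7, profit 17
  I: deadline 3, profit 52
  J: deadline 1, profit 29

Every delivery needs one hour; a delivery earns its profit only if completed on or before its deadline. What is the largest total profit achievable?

By profit: E(d2,74), G(d2,73), C(d5,61), I(d3,52), F(d3,45), J(d1,29), B(d4,28), D(d1,19), A(d6,18), H(d7,17)
E→slot 2; G→slot 1; C→slot 5; I→slot 3; F skipped; J skipped; B→slot 4; D skipped; A→slot 6; H→slot 7.
Profit = 73 + 74 + 52 + 28 + 61 + 18 + 17 = 323

323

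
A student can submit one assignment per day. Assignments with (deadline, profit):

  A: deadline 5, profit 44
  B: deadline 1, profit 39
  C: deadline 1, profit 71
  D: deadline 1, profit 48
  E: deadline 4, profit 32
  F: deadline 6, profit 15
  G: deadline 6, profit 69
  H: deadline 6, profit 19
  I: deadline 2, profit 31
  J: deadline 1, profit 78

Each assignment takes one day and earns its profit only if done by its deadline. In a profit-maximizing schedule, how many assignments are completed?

6

Take jobs in profit order; each goes to the latest open slot no later than its deadline.
Profit order: J=78 C=71 G=69 D=48 A=44 B=39 E=32 I=31 H=19 F=15
Assign: J→slot 1, C skipped, G→slot 6, D skipped, A→slot 5, B skipped, E→slot 4, I→slot 2, H→slot 3, F skipped.
Slots: [1:J] [2:I] [3:H] [4:E] [5:A] [6:G]
6 of 10 scheduled.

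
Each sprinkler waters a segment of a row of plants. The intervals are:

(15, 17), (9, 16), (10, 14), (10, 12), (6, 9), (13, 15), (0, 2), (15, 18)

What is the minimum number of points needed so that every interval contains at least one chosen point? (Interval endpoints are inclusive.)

By right end: [0,2]  [6,9]  [10,12]  [10,14]  [13,15]  [9,16]  [15,17]  [15,18]
[0,2] uncovered → point at 2; [6,9] uncovered → point at 9; [10,12] uncovered → point at 12; [13,15] uncovered → point at 15.
Points: 2, 9, 12, 15 (4 total).

4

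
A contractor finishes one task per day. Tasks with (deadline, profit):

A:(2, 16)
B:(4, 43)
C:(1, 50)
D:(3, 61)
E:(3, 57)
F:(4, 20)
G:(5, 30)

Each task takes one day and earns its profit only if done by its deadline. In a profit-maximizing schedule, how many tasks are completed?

5

Profit order: D=61 E=57 C=50 B=43 G=30 F=20 A=16
Assign: D→slot 3, E→slot 2, C→slot 1, B→slot 4, G→slot 5, F skipped, A skipped.
Slots: [1:C] [2:E] [3:D] [4:B] [5:G]
5 of 7 scheduled.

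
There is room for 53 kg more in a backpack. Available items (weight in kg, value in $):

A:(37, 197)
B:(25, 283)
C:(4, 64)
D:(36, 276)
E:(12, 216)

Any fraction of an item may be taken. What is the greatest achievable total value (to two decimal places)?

655.00

Order: E (216/12=18.00) > C (64/4=16.00) > B (283/25=11.32) > D (276/36=7.67) > A (197/37=5.32)
Fill: take E (12 @ 216) → take C (4 @ 64) → take B (25 @ 283) → take 12/36 of D → 92.00; 53/53 used.
Total value = 655.00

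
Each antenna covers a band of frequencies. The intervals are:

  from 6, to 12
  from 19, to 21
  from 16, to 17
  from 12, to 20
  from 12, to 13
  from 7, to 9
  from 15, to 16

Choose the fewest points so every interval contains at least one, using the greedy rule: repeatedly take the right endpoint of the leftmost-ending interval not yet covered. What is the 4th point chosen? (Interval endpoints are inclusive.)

Process intervals by earliest right end; each time one isn't hit yet, stab at its right endpoint.
Sorted: [7,9] [6,12] [12,13] [15,16] [16,17] [12,20] [19,21]
{[7,9],[6,12]} hit by 9; {[12,13]} hit by 13; {[15,16],[16,17],[12,20]} hit by 16; {[19,21]} hit by 21.
Points: 9, 13, 16, 21 (4 total).

21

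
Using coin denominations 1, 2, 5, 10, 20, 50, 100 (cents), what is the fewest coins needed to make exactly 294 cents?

Use the largest denomination that fits, subtract, and repeat.
294 = 2×100 + 1×50 + 2×20 + 2×2
Total coins = 2 + 1 + 2 + 2 = 7

7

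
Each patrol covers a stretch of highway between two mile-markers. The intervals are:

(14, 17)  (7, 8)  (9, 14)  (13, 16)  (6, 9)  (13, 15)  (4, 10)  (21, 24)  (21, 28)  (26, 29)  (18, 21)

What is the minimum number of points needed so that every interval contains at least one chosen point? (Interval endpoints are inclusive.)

Sorted: [7,8] [6,9] [4,10] [9,14] [13,15] [13,16] [14,17] [18,21] [21,24] [21,28] [26,29]
{[7,8],[6,9],[4,10]} hit by 8; {[9,14],[13,15],[13,16],[14,17]} hit by 14; {[18,21],[21,24],[21,28]} hit by 21; {[26,29]} hit by 29.
Points: 8, 14, 21, 29 (4 total).

4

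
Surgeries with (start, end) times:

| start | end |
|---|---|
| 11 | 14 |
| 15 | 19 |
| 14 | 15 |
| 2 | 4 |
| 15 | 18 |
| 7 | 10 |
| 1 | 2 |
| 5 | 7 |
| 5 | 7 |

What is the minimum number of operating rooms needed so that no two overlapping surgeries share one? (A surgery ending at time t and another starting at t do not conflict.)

The answer is the maximum number of intervals overlapping at any instant.
Events (time:±→running): 1:+→1 2:-→0 2:+→1 4:-→0 5:+→1 5:+→2 … peak 2.

2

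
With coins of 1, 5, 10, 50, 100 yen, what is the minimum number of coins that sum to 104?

5

104 = 1×100 + 4×1
Total coins = 1 + 4 = 5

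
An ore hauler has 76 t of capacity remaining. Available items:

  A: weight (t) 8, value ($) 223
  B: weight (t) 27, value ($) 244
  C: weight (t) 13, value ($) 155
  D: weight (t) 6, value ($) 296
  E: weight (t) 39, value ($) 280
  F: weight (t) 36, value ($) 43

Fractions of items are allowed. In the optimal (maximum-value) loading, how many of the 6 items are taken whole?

4

Ratios (sorted): D 49.33, A 27.88, C 11.92, B 9.04, E 7.18, F 1.19
take D (6 @ 296); take A (8 @ 223); take C (13 @ 155); take B (27 @ 244); take 22/39 of E → 157.95. Capacity used 76/76.
4 item(s) taken whole; one partial (take 22/39 of E).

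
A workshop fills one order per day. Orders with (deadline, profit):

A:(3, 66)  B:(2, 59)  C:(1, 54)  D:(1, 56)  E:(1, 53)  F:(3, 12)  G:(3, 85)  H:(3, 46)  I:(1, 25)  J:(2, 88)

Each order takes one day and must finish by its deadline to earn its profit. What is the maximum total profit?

Take jobs in profit order; each goes to the latest open slot no later than its deadline.
Profit order: J=88 G=85 A=66 B=59 D=56 C=54 E=53 H=46 I=25 F=12
Assign: J→slot 2, G→slot 3, A→slot 1, B skipped, D skipped, C skipped, E skipped, H skipped, I skipped, F skipped.
Slots: [1:A] [2:J] [3:G]
Profit = 66 + 88 + 85 = 239

239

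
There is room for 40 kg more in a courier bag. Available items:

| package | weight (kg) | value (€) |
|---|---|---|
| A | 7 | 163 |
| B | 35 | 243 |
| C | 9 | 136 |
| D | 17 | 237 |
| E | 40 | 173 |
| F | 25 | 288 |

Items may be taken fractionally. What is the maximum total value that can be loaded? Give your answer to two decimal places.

616.64

Ratios (sorted): A 23.29, C 15.11, D 13.94, F 11.52, B 6.94, E 4.33
take A (7 @ 163); take C (9 @ 136); take D (17 @ 237); take 7/25 of F → 80.64. Capacity used 40/40.
Total value = 616.64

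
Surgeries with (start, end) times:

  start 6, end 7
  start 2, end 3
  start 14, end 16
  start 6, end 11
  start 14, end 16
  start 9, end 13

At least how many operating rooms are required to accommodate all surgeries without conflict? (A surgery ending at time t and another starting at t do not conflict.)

The answer is the maximum number of intervals overlapping at any instant.
starts: [2, 6, 6, 9, 14, 14]
ends:   [3, 7, 11, 13, 16, 16]
s2→1 e3→0 s6→1 s6→2  — peak 2.

2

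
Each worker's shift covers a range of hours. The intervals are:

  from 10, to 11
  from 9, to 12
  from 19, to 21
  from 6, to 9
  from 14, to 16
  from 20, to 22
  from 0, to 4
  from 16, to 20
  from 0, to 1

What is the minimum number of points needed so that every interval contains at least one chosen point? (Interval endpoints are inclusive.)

By right end: [0,1]  [0,4]  [6,9]  [10,11]  [9,12]  [14,16]  [16,20]  [19,21]  [20,22]
[0,1] uncovered → point at 1; [6,9] uncovered → point at 9; [10,11] uncovered → point at 11; [14,16] uncovered → point at 16; [19,21] uncovered → point at 21.
Points: 1, 9, 11, 16, 21 (5 total).

5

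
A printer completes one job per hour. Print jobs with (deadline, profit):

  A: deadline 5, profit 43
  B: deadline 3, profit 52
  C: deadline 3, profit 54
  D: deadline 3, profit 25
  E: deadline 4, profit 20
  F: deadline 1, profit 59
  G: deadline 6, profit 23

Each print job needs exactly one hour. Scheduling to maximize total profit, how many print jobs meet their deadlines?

Sort by profit descending; place each in the latest free slot ≤ its deadline.
By profit: F(d1,59), C(d3,54), B(d3,52), A(d5,43), D(d3,25), G(d6,23), E(d4,20)
F→slot 1; C→slot 3; B→slot 2; A→slot 5; D skipped; G→slot 6; E→slot 4.
6 of 7 scheduled.

6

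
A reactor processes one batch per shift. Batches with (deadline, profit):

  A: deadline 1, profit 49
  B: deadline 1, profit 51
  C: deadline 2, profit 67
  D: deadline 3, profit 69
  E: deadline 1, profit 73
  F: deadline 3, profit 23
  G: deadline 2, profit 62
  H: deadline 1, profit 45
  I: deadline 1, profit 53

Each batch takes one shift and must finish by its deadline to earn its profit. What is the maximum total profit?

209

Sort by profit descending; place each in the latest free slot ≤ its deadline.
By profit: E(d1,73), D(d3,69), C(d2,67), G(d2,62), I(d1,53), B(d1,51), A(d1,49), H(d1,45), F(d3,23)
E→slot 1; D→slot 3; C→slot 2; G skipped; I skipped; B skipped; A skipped; H skipped; F skipped.
Profit = 73 + 67 + 69 = 209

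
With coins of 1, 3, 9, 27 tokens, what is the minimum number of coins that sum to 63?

63 − 2×27→9 − 1×9→0
Total coins = 2 + 1 = 3

3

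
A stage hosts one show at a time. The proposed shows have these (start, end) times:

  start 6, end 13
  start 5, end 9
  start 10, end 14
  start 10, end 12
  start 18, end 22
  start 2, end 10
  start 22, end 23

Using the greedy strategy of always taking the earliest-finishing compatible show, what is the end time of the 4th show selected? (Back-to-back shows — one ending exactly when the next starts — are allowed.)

23

Sorted by end: (5,9)  (2,10)  (10,12)  (6,13)  (10,14)  (18,22)  (22,23)
take (5,9); take (10,12); take (18,22); take (22,23).
Selected: (5,9) (10,12) (18,22) (22,23)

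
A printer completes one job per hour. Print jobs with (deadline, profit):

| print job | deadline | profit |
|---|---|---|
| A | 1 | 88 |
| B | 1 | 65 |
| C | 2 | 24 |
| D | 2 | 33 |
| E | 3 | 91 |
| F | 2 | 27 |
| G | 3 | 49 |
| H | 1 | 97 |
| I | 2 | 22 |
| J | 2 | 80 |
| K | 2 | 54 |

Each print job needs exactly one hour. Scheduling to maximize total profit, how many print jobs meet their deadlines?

Profit order: H=97 E=91 A=88 J=80 B=65 K=54 G=49 D=33 F=27 C=24 I=22
Assign: H→slot 1, E→slot 3, A skipped, J→slot 2, B skipped, K skipped, G skipped, D skipped, F skipped, C skipped, I skipped.
Slots: [1:H] [2:J] [3:E]
3 of 11 scheduled.

3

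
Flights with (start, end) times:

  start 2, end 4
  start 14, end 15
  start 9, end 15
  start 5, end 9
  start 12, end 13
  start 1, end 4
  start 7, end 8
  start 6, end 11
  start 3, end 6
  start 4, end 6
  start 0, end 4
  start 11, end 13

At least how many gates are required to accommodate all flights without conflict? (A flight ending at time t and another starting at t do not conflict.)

4

The answer is the maximum number of intervals overlapping at any instant.
Events (time:±→running): 0:+→1 1:+→2 2:+→3 3:+→4 … peak 4.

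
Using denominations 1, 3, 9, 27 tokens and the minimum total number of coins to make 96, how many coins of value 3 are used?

Greedy: take as many of the largest coin as possible, then repeat with the remainder.
96 = 3×27 + 1×9 + 2×3
Count of 3: 2

2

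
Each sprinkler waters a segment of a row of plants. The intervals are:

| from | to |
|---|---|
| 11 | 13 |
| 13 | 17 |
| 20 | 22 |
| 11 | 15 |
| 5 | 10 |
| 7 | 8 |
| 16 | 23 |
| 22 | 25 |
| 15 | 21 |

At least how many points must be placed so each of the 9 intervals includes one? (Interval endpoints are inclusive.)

4

Sort by right endpoint; whenever an interval is uncovered, place a point at its right end.
Sorted: [7,8] [5,10] [11,13] [11,15] [13,17] [15,21] [20,22] [16,23] [22,25]
{[7,8],[5,10]} hit by 8; {[11,13],[11,15],[13,17]} hit by 13; {[15,21],[20,22],[16,23]} hit by 21; {[22,25]} hit by 25.
Points: 8, 13, 21, 25 (4 total).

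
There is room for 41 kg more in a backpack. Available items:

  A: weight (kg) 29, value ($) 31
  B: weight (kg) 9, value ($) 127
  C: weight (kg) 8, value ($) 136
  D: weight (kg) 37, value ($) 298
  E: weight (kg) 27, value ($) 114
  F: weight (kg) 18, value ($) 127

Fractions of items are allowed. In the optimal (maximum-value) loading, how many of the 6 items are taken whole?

Order: C (136/8=17.00) > B (127/9=14.11) > D (298/37=8.05) > F (127/18=7.06) > E (114/27=4.22) > A (31/29=1.07)
Fill: take C (8 @ 136) → take B (9 @ 127) → take 24/37 of D → 193.30; 41/41 used.
2 item(s) taken whole; one partial (take 24/37 of D).

2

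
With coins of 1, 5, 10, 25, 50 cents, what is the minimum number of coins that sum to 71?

4

Use the largest denomination that fits, subtract, and repeat.
71 = 1×50 + 2×10 + 1×1
Total coins = 1 + 2 + 1 = 4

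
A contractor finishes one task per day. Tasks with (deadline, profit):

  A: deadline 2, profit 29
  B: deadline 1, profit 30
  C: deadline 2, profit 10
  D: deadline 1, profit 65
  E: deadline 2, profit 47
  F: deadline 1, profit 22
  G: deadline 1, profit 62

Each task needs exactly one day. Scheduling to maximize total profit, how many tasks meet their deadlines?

By profit: D(d1,65), G(d1,62), E(d2,47), B(d1,30), A(d2,29), F(d1,22), C(d2,10)
D→slot 1; G skipped; E→slot 2; B skipped; A skipped; F skipped; C skipped.
2 of 7 scheduled.

2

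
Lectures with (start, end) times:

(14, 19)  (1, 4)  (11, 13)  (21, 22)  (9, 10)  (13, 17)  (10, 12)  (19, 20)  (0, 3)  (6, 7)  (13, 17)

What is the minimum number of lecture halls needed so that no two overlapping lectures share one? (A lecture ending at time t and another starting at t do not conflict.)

3

Count concurrent intervals with a sweep; the peak is the room count.
Events (time:±→running): 0:+→1 1:+→2 3:-→1 4:-→0 6:+→1 7:-→0 9:+→1 10:-→0 10:+→1 11:+→2 12:-→1 13:-→0 13:+→1 13:+→2 14:+→3 … peak 3.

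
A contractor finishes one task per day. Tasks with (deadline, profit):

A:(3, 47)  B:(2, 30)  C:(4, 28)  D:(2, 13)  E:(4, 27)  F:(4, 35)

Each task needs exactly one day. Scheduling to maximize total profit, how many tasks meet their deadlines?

Profit order: A=47 F=35 B=30 C=28 E=27 D=13
Assign: A→slot 3, F→slot 4, B→slot 2, C→slot 1, E skipped, D skipped.
Slots: [1:C] [2:B] [3:A] [4:F]
4 of 6 scheduled.

4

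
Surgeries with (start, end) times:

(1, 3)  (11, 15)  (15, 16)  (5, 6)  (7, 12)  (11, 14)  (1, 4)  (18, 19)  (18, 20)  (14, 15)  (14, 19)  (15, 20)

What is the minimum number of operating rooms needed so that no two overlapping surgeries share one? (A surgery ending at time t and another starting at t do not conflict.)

4

starts: [1, 1, 5, 7, 11, 11, 14, 14, 15, 15, 18, 18]
ends:   [3, 4, 6, 12, 14, 15, 15, 16, 19, 19, 20, 20]
s1→1 s1→2 e3→1 e4→0 s5→1 e6→0 s7→1 s11→2 s11→3 e12→2 e14→1 s14→2 s14→3 e15→2 e15→1 s15→2 s15→3 e16→2 s18→3 s18→4  — peak 4.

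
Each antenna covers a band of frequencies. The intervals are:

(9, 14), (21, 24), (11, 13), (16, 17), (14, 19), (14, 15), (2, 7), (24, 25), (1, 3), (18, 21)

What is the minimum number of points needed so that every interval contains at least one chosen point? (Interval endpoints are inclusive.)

6

Sorted: [1,3] [2,7] [11,13] [9,14] [14,15] [16,17] [14,19] [18,21] [21,24] [24,25]
{[1,3],[2,7]} hit by 3; {[11,13],[9,14]} hit by 13; {[14,15]} hit by 15; {[16,17],[14,19]} hit by 17; {[18,21],[21,24]} hit by 21; {[24,25]} hit by 25.
Points: 3, 13, 15, 17, 21, 25 (6 total).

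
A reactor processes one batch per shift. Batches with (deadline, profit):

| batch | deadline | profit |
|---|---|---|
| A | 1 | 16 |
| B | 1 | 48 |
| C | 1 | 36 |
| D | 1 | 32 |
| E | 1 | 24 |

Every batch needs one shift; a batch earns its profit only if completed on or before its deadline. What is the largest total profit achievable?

Sort by profit descending; place each in the latest free slot ≤ its deadline.
Profit order: B=48 C=36 D=32 E=24 A=16
Assign: B→slot 1, C skipped, D skipped, E skipped, A skipped.
Slots: [1:B]
Profit = 48 = 48

48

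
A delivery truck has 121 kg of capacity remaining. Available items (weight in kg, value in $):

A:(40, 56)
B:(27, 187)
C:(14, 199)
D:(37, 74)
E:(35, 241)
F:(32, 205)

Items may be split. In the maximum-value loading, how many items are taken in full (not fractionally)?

4

Order: C (199/14=14.21) > B (187/27=6.93) > E (241/35=6.89) > F (205/32=6.41) > D (74/37=2.00) > A (56/40=1.40)
Fill: take C (14 @ 199) → take B (27 @ 187) → take E (35 @ 241) → take F (32 @ 205) → take 13/37 of D → 26.00; 121/121 used.
4 item(s) taken whole; one partial (take 13/37 of D).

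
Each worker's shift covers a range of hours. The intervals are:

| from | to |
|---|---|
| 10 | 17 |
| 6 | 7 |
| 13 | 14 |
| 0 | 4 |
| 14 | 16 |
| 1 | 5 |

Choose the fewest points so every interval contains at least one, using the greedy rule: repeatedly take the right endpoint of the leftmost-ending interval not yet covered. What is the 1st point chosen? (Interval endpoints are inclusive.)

Sorted: [0,4] [1,5] [6,7] [13,14] [14,16] [10,17]
{[0,4],[1,5]} hit by 4; {[6,7]} hit by 7; {[13,14],[14,16],[10,17]} hit by 14.
Points: 4, 7, 14 (3 total).

4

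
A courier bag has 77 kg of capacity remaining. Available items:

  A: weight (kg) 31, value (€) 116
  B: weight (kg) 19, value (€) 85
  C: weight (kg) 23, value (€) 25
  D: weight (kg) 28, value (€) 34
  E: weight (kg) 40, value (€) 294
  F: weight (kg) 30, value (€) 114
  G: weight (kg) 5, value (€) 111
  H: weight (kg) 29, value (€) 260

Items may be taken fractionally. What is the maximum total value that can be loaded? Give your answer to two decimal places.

Order: G (111/5=22.20) > H (260/29=8.97) > E (294/40=7.35) > B (85/19=4.47) > F (114/30=3.80) > A (116/31=3.74) > D (34/28=1.21) > C (25/23=1.09)
Fill: take G (5 @ 111) → take H (29 @ 260) → take E (40 @ 294) → take 3/19 of B → 13.42; 77/77 used.
Total value = 678.42

678.42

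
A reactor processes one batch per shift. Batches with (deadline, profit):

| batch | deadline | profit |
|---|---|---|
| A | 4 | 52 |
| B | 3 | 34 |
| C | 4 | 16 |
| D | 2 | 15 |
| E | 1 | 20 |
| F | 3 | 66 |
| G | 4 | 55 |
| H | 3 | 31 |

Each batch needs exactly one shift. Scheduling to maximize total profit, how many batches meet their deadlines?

Profit order: F=66 G=55 A=52 B=34 H=31 E=20 C=16 D=15
Assign: F→slot 3, G→slot 4, A→slot 2, B→slot 1, H skipped, E skipped, C skipped, D skipped.
Slots: [1:B] [2:A] [3:F] [4:G]
4 of 8 scheduled.

4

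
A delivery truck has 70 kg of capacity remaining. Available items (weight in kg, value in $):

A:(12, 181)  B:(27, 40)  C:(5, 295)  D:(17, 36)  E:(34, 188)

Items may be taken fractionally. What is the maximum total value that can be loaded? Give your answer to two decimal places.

Ratios (sorted): C 59.00, A 15.08, E 5.53, D 2.12, B 1.48
take C (5 @ 295); take A (12 @ 181); take E (34 @ 188); take D (17 @ 36); take 2/27 of B → 2.96. Capacity used 70/70.
Total value = 702.96

702.96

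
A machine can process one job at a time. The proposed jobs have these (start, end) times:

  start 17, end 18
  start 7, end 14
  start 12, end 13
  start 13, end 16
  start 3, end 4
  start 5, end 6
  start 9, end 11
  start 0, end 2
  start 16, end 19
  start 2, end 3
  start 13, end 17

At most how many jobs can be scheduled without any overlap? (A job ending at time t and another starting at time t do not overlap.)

By end time: (0,2), (2,3), (3,4), (5,6), (9,11), (12,13), (7,14), (13,16), (13,17), (17,18), (16,19).
Pick (0,2); next start ≥ 2 → (2,3); next start ≥ 3 → (3,4); next start ≥ 4 → (5,6); next start ≥ 6 → (9,11); next start ≥ 11 → (12,13); next start ≥ 13 → (13,16); next start ≥ 16 → (17,18).
Selected 8 jobs.

8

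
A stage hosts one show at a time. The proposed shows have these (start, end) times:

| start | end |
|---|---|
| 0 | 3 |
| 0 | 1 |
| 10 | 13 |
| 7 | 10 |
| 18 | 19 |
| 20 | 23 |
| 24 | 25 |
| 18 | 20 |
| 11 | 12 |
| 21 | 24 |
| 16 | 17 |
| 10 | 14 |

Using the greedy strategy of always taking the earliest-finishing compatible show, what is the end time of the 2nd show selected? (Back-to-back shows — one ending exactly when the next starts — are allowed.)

Order by finish time; keep every interval that doesn't clash with the previous kept one.
Sorted by end: (0,1)  (0,3)  (7,10)  (11,12)  (10,13)  (10,14)  (16,17)  (18,19)  (18,20)  (20,23)  (21,24)  (24,25)
take (0,1); take (7,10); take (11,12); take (16,17); take (18,19); take (20,23); take (24,25).
Selected: (0,1) (7,10) (11,12) (16,17) (18,19) (20,23) (24,25)

10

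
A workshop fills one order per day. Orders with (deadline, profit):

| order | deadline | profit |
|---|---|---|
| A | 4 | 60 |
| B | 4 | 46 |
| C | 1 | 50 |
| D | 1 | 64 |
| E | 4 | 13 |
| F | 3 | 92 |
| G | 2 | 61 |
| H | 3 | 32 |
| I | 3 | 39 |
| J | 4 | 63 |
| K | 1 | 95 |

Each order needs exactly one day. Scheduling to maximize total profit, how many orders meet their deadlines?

4

Sort by profit descending; place each in the latest free slot ≤ its deadline.
By profit: K(d1,95), F(d3,92), D(d1,64), J(d4,63), G(d2,61), A(d4,60), C(d1,50), B(d4,46), I(d3,39), H(d3,32), E(d4,13)
K→slot 1; F→slot 3; D skipped; J→slot 4; G→slot 2; A skipped; C skipped; B skipped; I skipped; H skipped; E skipped.
4 of 11 scheduled.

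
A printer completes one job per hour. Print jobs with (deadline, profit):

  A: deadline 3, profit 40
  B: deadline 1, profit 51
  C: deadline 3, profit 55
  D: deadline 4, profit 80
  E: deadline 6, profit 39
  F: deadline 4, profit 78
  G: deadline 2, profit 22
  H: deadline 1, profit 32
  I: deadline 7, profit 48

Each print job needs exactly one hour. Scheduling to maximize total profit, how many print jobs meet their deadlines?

Profit order: D=80 F=78 C=55 B=51 I=48 A=40 E=39 H=32 G=22
Assign: D→slot 4, F→slot 3, C→slot 2, B→slot 1, I→slot 7, A skipped, E→slot 6, H skipped, G skipped.
Slots: [1:B] [2:C] [3:F] [4:D] [6:E] [7:I]
6 of 9 scheduled.

6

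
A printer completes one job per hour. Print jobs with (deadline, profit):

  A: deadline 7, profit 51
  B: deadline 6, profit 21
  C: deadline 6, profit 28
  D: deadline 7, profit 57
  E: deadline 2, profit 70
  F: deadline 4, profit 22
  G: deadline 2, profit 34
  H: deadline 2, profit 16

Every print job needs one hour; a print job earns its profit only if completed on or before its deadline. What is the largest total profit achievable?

283

Take jobs in profit order; each goes to the latest open slot no later than its deadline.
Profit order: E=70 D=57 A=51 G=34 C=28 F=22 B=21 H=16
Assign: E→slot 2, D→slot 7, A→slot 6, G→slot 1, C→slot 5, F→slot 4, B→slot 3, H skipped.
Slots: [1:G] [2:E] [3:B] [4:F] [5:C] [6:A] [7:D]
Profit = 34 + 70 + 21 + 22 + 28 + 51 + 57 = 283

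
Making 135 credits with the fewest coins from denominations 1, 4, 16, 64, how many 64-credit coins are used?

Greedy: take as many of the largest coin as possible, then repeat with the remainder.
135 − 2×64→7 − 1×4→3 − 3×1→0
Count of 64: 2

2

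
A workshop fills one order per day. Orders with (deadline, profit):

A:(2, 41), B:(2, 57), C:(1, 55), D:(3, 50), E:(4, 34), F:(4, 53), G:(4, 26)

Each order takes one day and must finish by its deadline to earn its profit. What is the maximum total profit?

215

Take jobs in profit order; each goes to the latest open slot no later than its deadline.
By profit: B(d2,57), C(d1,55), F(d4,53), D(d3,50), A(d2,41), E(d4,34), G(d4,26)
B→slot 2; C→slot 1; F→slot 4; D→slot 3; A skipped; E skipped; G skipped.
Profit = 55 + 57 + 50 + 53 = 215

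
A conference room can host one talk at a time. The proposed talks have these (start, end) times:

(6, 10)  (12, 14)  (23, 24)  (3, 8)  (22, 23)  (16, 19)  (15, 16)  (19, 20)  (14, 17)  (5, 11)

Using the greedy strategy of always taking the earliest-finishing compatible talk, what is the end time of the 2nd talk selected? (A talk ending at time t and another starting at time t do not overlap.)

14

Sorted by end: (3,8)  (6,10)  (5,11)  (12,14)  (15,16)  (14,17)  (16,19)  (19,20)  (22,23)  (23,24)
take (3,8); skip (6,10); take (12,14); take (15,16); take (16,19); take (19,20); take (22,23); take (23,24).
Selected: (3,8) (12,14) (15,16) (16,19) (19,20) (22,23) (23,24)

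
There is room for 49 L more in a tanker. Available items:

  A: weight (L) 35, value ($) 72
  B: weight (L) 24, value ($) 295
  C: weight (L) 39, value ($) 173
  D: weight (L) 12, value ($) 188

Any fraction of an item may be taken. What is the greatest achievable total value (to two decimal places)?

540.67

Ratios (sorted): D 15.67, B 12.29, C 4.44, A 2.06
take D (12 @ 188); take B (24 @ 295); take 13/39 of C → 57.67. Capacity used 49/49.
Total value = 540.67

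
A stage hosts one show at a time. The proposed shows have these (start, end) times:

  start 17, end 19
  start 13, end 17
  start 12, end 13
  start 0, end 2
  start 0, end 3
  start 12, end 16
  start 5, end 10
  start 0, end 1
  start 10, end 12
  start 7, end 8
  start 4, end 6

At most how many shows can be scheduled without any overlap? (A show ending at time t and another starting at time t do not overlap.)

Sort by end time and greedily take each interval whose start is ≥ the last chosen end.
Sorted by end: (0,1)  (0,2)  (0,3)  (4,6)  (7,8)  (5,10)  (10,12)  (12,13)  (12,16)  (13,17)  (17,19)
take (0,1); skip (0,3); take (4,6); take (7,8); take (10,12); take (12,13); take (13,17); take (17,19).
Selected 7 shows.

7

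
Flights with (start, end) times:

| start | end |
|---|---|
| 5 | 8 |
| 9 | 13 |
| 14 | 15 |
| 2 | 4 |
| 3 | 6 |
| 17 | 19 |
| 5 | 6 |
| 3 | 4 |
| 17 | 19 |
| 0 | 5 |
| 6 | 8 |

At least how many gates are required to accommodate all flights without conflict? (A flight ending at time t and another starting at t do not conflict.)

Count concurrent intervals with a sweep; the peak is the room count.
Events (time:±→running): 0:+→1 2:+→2 3:+→3 3:+→4 … peak 4.

4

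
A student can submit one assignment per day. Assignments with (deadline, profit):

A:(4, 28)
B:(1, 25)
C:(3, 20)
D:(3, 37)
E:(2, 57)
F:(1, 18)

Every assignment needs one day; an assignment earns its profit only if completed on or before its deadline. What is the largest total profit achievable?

147

Profit order: E=57 D=37 A=28 B=25 C=20 F=18
Assign: E→slot 2, D→slot 3, A→slot 4, B→slot 1, C skipped, F skipped.
Slots: [1:B] [2:E] [3:D] [4:A]
Profit = 25 + 57 + 37 + 28 = 147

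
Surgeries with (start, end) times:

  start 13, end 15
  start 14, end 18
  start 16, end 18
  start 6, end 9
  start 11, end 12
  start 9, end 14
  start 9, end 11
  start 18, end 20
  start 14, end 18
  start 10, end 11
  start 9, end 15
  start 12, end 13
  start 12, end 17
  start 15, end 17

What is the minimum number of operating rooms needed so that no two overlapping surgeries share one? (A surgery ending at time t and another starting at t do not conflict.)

5

starts: [6, 9, 9, 9, 10, 11, 12, 12, 13, 14, 14, 15, 16, 18]
ends:   [9, 11, 11, 12, 13, 14, 15, 15, 17, 17, 18, 18, 18, 20]
s6→1 e9→0 s9→1 s9→2 s9→3 s10→4 e11→3 e11→2 s11→3 e12→2 s12→3 s12→4 e13→3 s13→4 e14→3 s14→4 s14→5  — peak 5.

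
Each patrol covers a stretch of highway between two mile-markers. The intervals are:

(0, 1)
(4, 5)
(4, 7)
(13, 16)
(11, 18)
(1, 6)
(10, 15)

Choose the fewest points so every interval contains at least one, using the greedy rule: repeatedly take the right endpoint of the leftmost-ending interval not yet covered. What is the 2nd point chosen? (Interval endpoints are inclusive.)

By right end: [0,1]  [4,5]  [1,6]  [4,7]  [10,15]  [13,16]  [11,18]
[0,1] uncovered → point at 1; [4,5] uncovered → point at 5; [10,15] uncovered → point at 15.
Points: 1, 5, 15 (3 total).

5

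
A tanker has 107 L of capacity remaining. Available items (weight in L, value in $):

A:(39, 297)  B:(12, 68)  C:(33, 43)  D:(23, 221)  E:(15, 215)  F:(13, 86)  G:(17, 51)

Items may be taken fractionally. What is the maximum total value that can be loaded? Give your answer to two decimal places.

902.00

Sort by value per unit weight and fill in that order.
Order: E (215/15=14.33) > D (221/23=9.61) > A (297/39=7.62) > F (86/13=6.62) > B (68/12=5.67) > G (51/17=3.00) > C (43/33=1.30)
Fill: take E (15 @ 215) → take D (23 @ 221) → take A (39 @ 297) → take F (13 @ 86) → take B (12 @ 68) → take 5/17 of G → 15.00; 107/107 used.
Total value = 902.00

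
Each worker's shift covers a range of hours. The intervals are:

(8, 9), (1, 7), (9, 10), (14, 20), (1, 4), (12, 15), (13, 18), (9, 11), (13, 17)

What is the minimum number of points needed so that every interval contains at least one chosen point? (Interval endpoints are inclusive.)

3

Sorted: [1,4] [1,7] [8,9] [9,10] [9,11] [12,15] [13,17] [13,18] [14,20]
{[1,4],[1,7]} hit by 4; {[8,9],[9,10],[9,11]} hit by 9; {[12,15],[13,17],[13,18],[14,20]} hit by 15.
Points: 4, 9, 15 (3 total).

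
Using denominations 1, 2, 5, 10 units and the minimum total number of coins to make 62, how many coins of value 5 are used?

62 = 6×10 + 1×2
Count of 5: 0

0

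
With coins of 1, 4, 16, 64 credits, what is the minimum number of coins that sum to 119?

8

119 − 1×64→55 − 3×16→7 − 1×4→3 − 3×1→0
Total coins = 1 + 3 + 1 + 3 = 8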